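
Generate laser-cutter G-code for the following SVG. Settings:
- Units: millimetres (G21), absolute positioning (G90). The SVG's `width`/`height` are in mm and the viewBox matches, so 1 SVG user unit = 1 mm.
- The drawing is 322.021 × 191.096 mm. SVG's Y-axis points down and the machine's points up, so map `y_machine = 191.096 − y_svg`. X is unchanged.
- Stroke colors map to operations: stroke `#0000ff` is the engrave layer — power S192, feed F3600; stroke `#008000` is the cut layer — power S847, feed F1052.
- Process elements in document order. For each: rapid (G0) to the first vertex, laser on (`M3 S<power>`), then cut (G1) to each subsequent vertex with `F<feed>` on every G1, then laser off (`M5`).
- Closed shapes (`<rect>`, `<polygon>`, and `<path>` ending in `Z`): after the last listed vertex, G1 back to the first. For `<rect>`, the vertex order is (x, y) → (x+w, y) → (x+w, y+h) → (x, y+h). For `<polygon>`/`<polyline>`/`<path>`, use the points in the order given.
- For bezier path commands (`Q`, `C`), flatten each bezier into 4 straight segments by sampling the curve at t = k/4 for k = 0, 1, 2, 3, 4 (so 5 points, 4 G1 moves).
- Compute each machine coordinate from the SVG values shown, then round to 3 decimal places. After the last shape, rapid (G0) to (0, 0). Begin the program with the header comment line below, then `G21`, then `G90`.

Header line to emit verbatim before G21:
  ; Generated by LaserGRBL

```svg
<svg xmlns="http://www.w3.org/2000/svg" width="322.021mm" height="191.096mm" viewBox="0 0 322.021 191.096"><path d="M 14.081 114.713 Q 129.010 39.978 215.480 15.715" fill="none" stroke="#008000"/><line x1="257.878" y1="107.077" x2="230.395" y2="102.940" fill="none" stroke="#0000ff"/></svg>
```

Since the viewBox matches the mm dimensions, user units are millimetres directly. The only transform is the Y-flip y_m = 191.096 − y_svg.

Shape 1 is a quadratic bezier drawn with `<path>`. Its stroke #008000 means cut at S847, F1052. After flipping Y the toolpath is (14.081,76.383) → (69.767,110.596) → (121.895,138.500) → (170.466,160.095) → (215.480,175.381).

Shape 2 is a line segment drawn with `<line>`. Its stroke #0000ff means engrave at S192, F3600. After flipping Y the toolpath is (257.878,84.019) → (230.395,88.156).

; Generated by LaserGRBL
G21
G90
G0 X14.081 Y76.383
M3 S847
G1 X69.767 Y110.596 F1052
G1 X121.895 Y138.500 F1052
G1 X170.466 Y160.095 F1052
G1 X215.480 Y175.381 F1052
M5
G0 X257.878 Y84.019
M3 S192
G1 X230.395 Y88.156 F3600
M5
G0 X0.000 Y0.000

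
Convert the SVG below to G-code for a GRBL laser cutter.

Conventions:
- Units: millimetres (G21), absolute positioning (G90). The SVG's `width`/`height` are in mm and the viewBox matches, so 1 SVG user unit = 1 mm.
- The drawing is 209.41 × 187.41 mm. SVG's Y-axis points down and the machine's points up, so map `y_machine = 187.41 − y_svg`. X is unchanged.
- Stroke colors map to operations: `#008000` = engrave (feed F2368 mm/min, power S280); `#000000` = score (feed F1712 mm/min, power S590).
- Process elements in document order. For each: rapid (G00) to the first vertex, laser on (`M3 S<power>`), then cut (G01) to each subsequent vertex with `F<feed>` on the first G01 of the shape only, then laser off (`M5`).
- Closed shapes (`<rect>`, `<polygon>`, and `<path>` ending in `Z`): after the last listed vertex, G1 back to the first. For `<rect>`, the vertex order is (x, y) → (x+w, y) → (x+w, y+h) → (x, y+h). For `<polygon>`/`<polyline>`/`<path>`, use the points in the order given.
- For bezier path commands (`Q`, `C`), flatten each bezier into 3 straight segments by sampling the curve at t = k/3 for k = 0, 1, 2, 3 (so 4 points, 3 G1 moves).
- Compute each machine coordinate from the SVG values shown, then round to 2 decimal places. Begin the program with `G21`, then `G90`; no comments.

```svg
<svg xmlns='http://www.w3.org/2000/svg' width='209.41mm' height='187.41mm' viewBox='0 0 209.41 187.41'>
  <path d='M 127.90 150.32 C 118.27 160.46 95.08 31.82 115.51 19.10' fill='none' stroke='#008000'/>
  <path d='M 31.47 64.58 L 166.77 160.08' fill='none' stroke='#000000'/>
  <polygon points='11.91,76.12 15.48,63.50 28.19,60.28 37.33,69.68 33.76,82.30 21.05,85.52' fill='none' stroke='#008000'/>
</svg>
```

1 u = 1 mm; y_m = 187.41 − y.

[1] `<path>` cubic bezier, #008000→engrave S280 F2368: (127.90,37.09) → (115.87,63.78) → (107.50,126.38) → (115.51,168.31)

[2] `<path>` line segment, #000000→score S590 F1712: (31.47,122.83) → (166.77,27.33)

[3] `<polygon>` regular polygon, #008000→engrave S280 F2368: (11.91,111.29) → (15.48,123.91) → (28.19,127.13) → (37.33,117.73) → (33.76,105.11) → (21.05,101.89) → (11.91,111.29) (closed)

G21
G90
G00 X127.90 Y37.09
M3 S280
G01 X115.87 Y63.78 F2368
G01 X107.50 Y126.38
G01 X115.51 Y168.31
M5
G00 X31.47 Y122.83
M3 S590
G01 X166.77 Y27.33 F1712
M5
G00 X11.91 Y111.29
M3 S280
G01 X15.48 Y123.91 F2368
G01 X28.19 Y127.13
G01 X37.33 Y117.73
G01 X33.76 Y105.11
G01 X21.05 Y101.89
G01 X11.91 Y111.29
M5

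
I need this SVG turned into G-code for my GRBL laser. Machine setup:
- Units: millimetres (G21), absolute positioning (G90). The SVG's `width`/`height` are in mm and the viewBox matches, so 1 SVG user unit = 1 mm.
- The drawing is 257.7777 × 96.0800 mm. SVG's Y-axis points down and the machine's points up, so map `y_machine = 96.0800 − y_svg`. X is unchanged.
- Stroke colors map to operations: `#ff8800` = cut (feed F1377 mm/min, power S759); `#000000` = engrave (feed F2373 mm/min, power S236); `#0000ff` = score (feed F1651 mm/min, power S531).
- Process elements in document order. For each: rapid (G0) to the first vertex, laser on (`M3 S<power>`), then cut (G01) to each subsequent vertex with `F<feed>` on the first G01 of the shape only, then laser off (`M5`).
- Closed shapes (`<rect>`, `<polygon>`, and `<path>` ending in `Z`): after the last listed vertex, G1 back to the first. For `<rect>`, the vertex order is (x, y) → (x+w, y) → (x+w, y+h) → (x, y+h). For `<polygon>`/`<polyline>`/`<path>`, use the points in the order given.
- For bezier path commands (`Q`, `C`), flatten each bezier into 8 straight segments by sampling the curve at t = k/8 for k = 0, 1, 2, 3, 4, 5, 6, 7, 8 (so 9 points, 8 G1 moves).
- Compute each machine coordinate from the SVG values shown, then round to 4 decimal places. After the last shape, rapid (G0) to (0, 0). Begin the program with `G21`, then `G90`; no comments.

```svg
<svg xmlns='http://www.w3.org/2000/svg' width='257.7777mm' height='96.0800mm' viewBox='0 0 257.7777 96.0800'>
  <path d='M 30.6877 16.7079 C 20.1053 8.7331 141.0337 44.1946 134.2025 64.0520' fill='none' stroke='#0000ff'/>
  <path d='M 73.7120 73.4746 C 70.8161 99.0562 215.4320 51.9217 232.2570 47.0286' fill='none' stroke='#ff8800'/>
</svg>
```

G21
G90
G0 X30.6877 Y79.3721
M3 S531
G01 X32.3775 Y80.4419 F1651
G01 X43.3581 Y78.1314
G01 X60.5912 Y73.1325
G01 X81.0384 Y66.1371
G01 X101.6615 Y57.8371
G01 X119.4221 Y48.9243
G01 X131.2819 Y40.0907
G01 X134.2025 Y32.0280
M5
G0 X73.7120 Y22.6054
M3 S759
G01 X79.0030 Y16.1963 F1377
G01 X94.8969 Y15.2573
G01 X118.1677 Y18.4410
G01 X145.5892 Y24.4004
G01 X173.9350 Y31.7883
G01 X199.9791 Y39.2575
G01 X220.4951 Y45.4609
G01 X232.2570 Y49.0514
M5
G0 X0.0000 Y0.0000

1 u = 1 mm; y_m = 96.0800 − y.

[1] `<path>` cubic bezier, #0000ff→score S531 F1651: (30.6877,79.3721) → (32.3775,80.4419) → (43.3581,78.1314) → (60.5912,73.1325) → (81.0384,66.1371) → (101.6615,57.8371) → (119.4221,48.9243) → (131.2819,40.0907) → (134.2025,32.0280)

[2] `<path>` cubic bezier, #ff8800→cut S759 F1377: (73.7120,22.6054) → (79.0030,16.1963) → (94.8969,15.2573) → (118.1677,18.4410) → (145.5892,24.4004) → (173.9350,31.7883) → (199.9791,39.2575) → (220.4951,45.4609) → (232.2570,49.0514)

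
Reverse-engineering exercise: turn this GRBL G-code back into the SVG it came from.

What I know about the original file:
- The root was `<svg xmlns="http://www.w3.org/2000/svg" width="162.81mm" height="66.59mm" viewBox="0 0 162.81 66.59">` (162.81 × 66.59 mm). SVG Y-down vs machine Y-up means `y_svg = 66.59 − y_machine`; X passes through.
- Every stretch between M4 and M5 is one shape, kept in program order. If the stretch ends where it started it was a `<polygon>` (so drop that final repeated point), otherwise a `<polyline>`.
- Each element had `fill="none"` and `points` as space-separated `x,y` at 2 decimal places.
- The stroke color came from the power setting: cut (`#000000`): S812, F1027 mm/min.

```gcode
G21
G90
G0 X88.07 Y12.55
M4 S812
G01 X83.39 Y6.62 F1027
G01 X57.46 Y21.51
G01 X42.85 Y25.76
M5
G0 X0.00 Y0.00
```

Each laser-on run becomes one SVG element. Flip Y back into SVG space with y_svg = 66.59 − y_machine. Every run uses S812, so all elements get stroke `#000000` (cut).

Run 1: The run is open, so emit a `<polyline>` with points (Y-flipped): 88.07,54.04 83.39,59.97 57.46,45.08 42.85,40.83.

<svg xmlns="http://www.w3.org/2000/svg" width="162.81mm" height="66.59mm" viewBox="0 0 162.81 66.59">
  <polyline points="88.07,54.04 83.39,59.97 57.46,45.08 42.85,40.83" fill="none" stroke="#000000"/>
</svg>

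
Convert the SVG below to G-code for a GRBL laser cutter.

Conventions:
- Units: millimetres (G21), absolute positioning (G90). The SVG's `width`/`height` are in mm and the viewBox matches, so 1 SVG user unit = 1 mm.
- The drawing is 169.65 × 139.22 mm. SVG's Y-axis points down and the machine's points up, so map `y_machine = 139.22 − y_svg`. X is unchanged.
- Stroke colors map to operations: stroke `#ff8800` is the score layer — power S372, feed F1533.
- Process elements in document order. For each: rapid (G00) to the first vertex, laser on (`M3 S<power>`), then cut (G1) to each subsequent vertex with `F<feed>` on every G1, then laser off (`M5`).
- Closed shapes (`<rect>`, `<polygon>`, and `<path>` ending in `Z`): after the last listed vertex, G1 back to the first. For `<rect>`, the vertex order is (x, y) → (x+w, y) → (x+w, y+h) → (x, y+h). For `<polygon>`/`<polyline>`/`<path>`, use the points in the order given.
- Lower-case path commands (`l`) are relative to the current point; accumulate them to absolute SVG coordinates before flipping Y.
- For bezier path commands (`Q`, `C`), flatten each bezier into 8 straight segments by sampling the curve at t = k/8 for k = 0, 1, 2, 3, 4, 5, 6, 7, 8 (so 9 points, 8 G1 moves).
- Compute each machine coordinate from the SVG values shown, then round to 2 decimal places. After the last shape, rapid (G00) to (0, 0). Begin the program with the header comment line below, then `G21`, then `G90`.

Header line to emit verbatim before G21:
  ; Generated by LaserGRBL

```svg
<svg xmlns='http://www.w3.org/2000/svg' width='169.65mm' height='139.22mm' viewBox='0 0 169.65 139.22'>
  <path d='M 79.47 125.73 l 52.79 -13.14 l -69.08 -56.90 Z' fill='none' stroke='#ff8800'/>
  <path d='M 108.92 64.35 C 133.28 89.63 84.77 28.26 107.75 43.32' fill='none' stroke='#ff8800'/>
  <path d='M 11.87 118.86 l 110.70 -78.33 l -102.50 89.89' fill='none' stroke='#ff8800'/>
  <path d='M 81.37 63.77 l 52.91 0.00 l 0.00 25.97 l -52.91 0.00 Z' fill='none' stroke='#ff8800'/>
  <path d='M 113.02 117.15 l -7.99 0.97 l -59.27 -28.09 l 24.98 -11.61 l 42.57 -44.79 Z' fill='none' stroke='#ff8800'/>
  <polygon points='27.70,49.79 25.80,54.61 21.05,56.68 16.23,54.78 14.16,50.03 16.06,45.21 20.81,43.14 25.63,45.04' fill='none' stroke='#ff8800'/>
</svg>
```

; Generated by LaserGRBL
G21
G90
G00 X79.47 Y13.49
M3 S372
G1 X132.26 Y26.63 F1533
G1 X63.18 Y83.53 F1533
G1 X79.47 Y13.49 F1533
M5
G00 X108.92 Y74.87
M3 S372
G1 X114.92 Y69.13 F1533
G1 X115.78 Y69.61 F1533
G1 X113.20 Y74.39 F1533
G1 X108.85 Y81.55 F1533
G1 X104.44 Y89.20 F1533
G1 X101.66 Y95.41 F1533
G1 X102.20 Y98.28 F1533
G1 X107.75 Y95.90 F1533
M5
G00 X11.87 Y20.36
M3 S372
G1 X122.57 Y98.69 F1533
G1 X20.07 Y8.80 F1533
M5
G00 X81.37 Y75.45
M3 S372
G1 X134.28 Y75.45 F1533
G1 X134.28 Y49.48 F1533
G1 X81.37 Y49.48 F1533
G1 X81.37 Y75.45 F1533
M5
G00 X113.02 Y22.07
M3 S372
G1 X105.03 Y21.10 F1533
G1 X45.76 Y49.19 F1533
G1 X70.74 Y60.80 F1533
G1 X113.31 Y105.59 F1533
G1 X113.02 Y22.07 F1533
M5
G00 X27.70 Y89.43
M3 S372
G1 X25.80 Y84.61 F1533
G1 X21.05 Y82.54 F1533
G1 X16.23 Y84.44 F1533
G1 X14.16 Y89.19 F1533
G1 X16.06 Y94.01 F1533
G1 X20.81 Y96.08 F1533
G1 X25.63 Y94.18 F1533
G1 X27.70 Y89.43 F1533
M5
G00 X0.00 Y0.00

viewBox `0 0 169.65 139.22` with mm width/height → 1 unit = 1 mm. Flip: y_m = 139.22 − y_svg.

**Shape 1** — `<path>` closed polygon, stroke `#ff8800` → score (S372, F1533). Machine vertices: (79.47,13.49) → (132.26,26.63) → (63.18,83.53) → (79.47,13.49). Closed: final G1 returns to the first vertex.

**Shape 2** — `<path>` cubic bezier, stroke `#ff8800` → score (S372, F1533). Control points (SVG): P0=(108.92,64.35), P1=(133.28,89.63), P2=(84.77,28.26), P3=(107.75,43.32); sampled at t=k/8. Machine vertices: (108.92,74.87) → (114.92,69.13) → (115.78,69.61) → (113.20,74.39) → (108.85,81.55) → (104.44,89.20) → (101.66,95.41) → (102.20,98.28) → (107.75,95.90). Open path.

**Shape 3** — `<path>` open polyline, stroke `#ff8800` → score (S372, F1533). Machine vertices: (11.87,20.36) → (122.57,98.69) → (20.07,8.80). Open path.

**Shape 4** — `<path>` rectangle, stroke `#ff8800` → score (S372, F1533). Machine vertices: (81.37,75.45) → (134.28,75.45) → (134.28,49.48) → (81.37,49.48) → (81.37,75.45). Closed: final G1 returns to the first vertex.

**Shape 5** — `<path>` closed polygon, stroke `#ff8800` → score (S372, F1533). Machine vertices: (113.02,22.07) → (105.03,21.10) → (45.76,49.19) → (70.74,60.80) → (113.31,105.59) → (113.02,22.07). Closed: final G1 returns to the first vertex.

**Shape 6** — `<polygon>` regular polygon, stroke `#ff8800` → score (S372, F1533). Machine vertices: (27.70,89.43) → (25.80,84.61) → (21.05,82.54) → (16.23,84.44) → (14.16,89.19) → (16.06,94.01) → (20.81,96.08) → (25.63,94.18) → (27.70,89.43). Closed: final G1 returns to the first vertex.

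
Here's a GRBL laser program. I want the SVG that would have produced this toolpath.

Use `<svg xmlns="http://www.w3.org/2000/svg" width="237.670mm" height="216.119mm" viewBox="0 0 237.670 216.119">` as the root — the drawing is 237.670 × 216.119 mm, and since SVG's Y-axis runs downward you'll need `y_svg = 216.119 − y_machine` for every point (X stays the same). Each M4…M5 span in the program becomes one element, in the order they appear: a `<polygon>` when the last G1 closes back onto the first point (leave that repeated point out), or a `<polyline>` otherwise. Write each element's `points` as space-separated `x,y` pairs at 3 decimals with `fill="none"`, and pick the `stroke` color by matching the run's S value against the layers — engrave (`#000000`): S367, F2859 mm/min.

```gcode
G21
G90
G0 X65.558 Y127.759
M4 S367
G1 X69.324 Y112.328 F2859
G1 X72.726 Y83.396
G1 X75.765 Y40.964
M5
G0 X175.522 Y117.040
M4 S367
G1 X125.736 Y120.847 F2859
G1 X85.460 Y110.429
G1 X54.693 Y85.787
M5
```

<svg xmlns="http://www.w3.org/2000/svg" width="237.670mm" height="216.119mm" viewBox="0 0 237.670 216.119">
  <polyline points="65.558,88.360 69.324,103.791 72.726,132.723 75.765,175.155" fill="none" stroke="#000000"/>
  <polyline points="175.522,99.079 125.736,95.272 85.460,105.690 54.693,130.332" fill="none" stroke="#000000"/>
</svg>

Machine Y-up, SVG Y-down with viewBox height 216.119, so y_svg = 216.119 − y_machine; X carries over. Every run uses S367, so all elements get stroke `#000000` (engrave).

Run 1: The run is open, so emit a `<polyline>` with points (Y-flipped): 65.558,88.360 69.324,103.791 72.726,132.723 75.765,175.155.

Run 2: The run is open, so emit a `<polyline>` with points (Y-flipped): 175.522,99.079 125.736,95.272 85.460,105.690 54.693,130.332.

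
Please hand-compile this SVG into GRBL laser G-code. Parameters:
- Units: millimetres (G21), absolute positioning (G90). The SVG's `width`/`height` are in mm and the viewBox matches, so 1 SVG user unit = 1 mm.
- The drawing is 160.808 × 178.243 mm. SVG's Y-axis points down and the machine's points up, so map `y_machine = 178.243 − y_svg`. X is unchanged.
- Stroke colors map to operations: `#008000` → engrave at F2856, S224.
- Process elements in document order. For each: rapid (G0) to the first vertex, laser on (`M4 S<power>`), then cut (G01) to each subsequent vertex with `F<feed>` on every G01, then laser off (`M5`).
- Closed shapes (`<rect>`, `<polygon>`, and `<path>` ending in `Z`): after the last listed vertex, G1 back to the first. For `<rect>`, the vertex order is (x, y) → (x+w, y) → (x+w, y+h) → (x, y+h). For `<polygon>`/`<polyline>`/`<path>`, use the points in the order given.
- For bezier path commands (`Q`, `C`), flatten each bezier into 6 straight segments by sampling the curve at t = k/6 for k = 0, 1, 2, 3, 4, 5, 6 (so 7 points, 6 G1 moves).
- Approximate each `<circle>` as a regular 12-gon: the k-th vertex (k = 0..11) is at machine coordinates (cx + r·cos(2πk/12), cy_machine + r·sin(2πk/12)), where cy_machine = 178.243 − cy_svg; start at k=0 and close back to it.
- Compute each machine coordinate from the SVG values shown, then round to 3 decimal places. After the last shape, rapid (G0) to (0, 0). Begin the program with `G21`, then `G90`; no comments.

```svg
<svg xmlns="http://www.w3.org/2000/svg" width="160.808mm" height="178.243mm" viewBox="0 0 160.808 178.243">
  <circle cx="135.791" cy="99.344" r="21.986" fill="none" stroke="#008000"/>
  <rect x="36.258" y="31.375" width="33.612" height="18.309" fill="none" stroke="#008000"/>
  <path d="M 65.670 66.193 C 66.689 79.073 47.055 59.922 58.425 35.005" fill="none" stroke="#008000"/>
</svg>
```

G21
G90
G0 X157.777 Y78.899
M4 S224
G01 X154.831 Y89.892 F2856
G01 X146.784 Y97.939 F2856
G01 X135.791 Y100.885 F2856
G01 X124.798 Y97.939 F2856
G01 X116.751 Y89.892 F2856
G01 X113.805 Y78.899 F2856
G01 X116.751 Y67.906 F2856
G01 X124.798 Y59.859 F2856
G01 X135.791 Y56.913 F2856
G01 X146.784 Y59.859 F2856
G01 X154.831 Y67.906 F2856
G01 X157.777 Y78.899 F2856
M5
G0 X36.258 Y146.868
M4 S224
G01 X69.870 Y146.868 F2856
G01 X69.870 Y128.559 F2856
G01 X36.258 Y128.559 F2856
G01 X36.258 Y146.868 F2856
M5
G0 X65.670 Y112.050
M4 S224
G01 X64.698 Y108.158 F2856
G01 X61.718 Y108.874 F2856
G01 X58.166 Y113.470 F2856
G01 X55.476 Y121.216 F2856
G01 X55.085 Y131.382 F2856
G01 X58.425 Y143.238 F2856
M5
G0 X0.000 Y0.000

1 u = 1 mm; y_m = 178.243 − y.

[1] `<circle>` circle, #008000→engrave S224 F2856: (157.777,78.899) → (154.831,89.892) → (146.784,97.939) → (135.791,100.885) → (124.798,97.939) → (116.751,89.892) → (113.805,78.899) → (116.751,67.906) → (124.798,59.859) → (135.791,56.913) → (146.784,59.859) → (154.831,67.906) → (157.777,78.899) (closed)

[2] `<rect>` rectangle, #008000→engrave S224 F2856: (36.258,146.868) → (69.870,146.868) → (69.870,128.559) → (36.258,128.559) → (36.258,146.868) (closed)

[3] `<path>` cubic bezier, #008000→engrave S224 F2856: (65.670,112.050) → (64.698,108.158) → (61.718,108.874) → (58.166,113.470) → (55.476,121.216) → (55.085,131.382) → (58.425,143.238)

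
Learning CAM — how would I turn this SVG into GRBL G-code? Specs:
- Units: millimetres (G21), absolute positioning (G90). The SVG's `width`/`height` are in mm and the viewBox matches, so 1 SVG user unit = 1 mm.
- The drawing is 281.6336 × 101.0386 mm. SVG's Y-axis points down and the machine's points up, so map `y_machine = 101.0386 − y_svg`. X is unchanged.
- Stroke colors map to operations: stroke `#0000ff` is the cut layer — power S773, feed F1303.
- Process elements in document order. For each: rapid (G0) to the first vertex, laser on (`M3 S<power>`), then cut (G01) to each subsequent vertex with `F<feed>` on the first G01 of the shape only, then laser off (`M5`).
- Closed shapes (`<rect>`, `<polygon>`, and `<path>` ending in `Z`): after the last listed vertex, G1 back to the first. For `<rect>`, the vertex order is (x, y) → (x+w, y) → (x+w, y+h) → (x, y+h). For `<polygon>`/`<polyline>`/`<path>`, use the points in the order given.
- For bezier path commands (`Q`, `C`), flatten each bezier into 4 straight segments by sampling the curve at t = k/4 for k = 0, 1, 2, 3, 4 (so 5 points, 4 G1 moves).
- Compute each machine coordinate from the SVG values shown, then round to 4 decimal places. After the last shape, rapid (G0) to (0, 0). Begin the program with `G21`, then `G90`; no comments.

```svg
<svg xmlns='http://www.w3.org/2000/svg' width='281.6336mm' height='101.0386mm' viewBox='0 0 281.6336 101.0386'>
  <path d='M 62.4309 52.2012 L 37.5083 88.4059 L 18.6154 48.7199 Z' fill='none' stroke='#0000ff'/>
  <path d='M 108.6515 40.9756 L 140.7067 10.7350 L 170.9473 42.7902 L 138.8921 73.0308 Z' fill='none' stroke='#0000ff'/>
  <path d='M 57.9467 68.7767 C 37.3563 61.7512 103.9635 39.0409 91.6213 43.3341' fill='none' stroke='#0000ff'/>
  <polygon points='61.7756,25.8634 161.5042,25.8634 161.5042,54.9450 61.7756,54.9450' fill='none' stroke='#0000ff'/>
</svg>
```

viewBox `0 0 281.6336 101.0386` with mm width/height → 1 unit = 1 mm. Flip: y_m = 101.0386 − y_svg.

**Shape 1** — `<path>` regular polygon, stroke `#0000ff` → cut (S773, F1303). Machine vertices: (62.4309,48.8374) → (37.5083,12.6327) → (18.6154,52.3187) → (62.4309,48.8374). Closed: final G1 returns to the first vertex.

**Shape 2** — `<path>` regular polygon, stroke `#0000ff` → cut (S773, F1303). Machine vertices: (108.6515,60.0630) → (140.7067,90.3036) → (170.9473,58.2484) → (138.8921,28.0078) → (108.6515,60.0630). Closed: final G1 returns to the first vertex.

**Shape 3** — `<path>` cubic bezier, stroke `#0000ff` → cut (S773, F1303). Control points (SVG): P0=(57.9467,68.7767), P1=(37.3563,61.7512), P2=(103.9635,39.0409), P3=(91.6213,43.3341); sampled at t=k/4. Machine vertices: (57.9467,32.2619) → (56.2574,39.8049) → (71.6909,49.2277) → (88.6710,56.5282) → (91.6213,57.7045). Open path.

**Shape 4** — `<polygon>` rectangle, stroke `#0000ff` → cut (S773, F1303). Machine vertices: (61.7756,75.1752) → (161.5042,75.1752) → (161.5042,46.0936) → (61.7756,46.0936) → (61.7756,75.1752). Closed: final G1 returns to the first vertex.

G21
G90
G0 X62.4309 Y48.8374
M3 S773
G01 X37.5083 Y12.6327 F1303
G01 X18.6154 Y52.3187
G01 X62.4309 Y48.8374
M5
G0 X108.6515 Y60.0630
M3 S773
G01 X140.7067 Y90.3036 F1303
G01 X170.9473 Y58.2484
G01 X138.8921 Y28.0078
G01 X108.6515 Y60.0630
M5
G0 X57.9467 Y32.2619
M3 S773
G01 X56.2574 Y39.8049 F1303
G01 X71.6909 Y49.2277
G01 X88.6710 Y56.5282
G01 X91.6213 Y57.7045
M5
G0 X61.7756 Y75.1752
M3 S773
G01 X161.5042 Y75.1752 F1303
G01 X161.5042 Y46.0936
G01 X61.7756 Y46.0936
G01 X61.7756 Y75.1752
M5
G0 X0.0000 Y0.0000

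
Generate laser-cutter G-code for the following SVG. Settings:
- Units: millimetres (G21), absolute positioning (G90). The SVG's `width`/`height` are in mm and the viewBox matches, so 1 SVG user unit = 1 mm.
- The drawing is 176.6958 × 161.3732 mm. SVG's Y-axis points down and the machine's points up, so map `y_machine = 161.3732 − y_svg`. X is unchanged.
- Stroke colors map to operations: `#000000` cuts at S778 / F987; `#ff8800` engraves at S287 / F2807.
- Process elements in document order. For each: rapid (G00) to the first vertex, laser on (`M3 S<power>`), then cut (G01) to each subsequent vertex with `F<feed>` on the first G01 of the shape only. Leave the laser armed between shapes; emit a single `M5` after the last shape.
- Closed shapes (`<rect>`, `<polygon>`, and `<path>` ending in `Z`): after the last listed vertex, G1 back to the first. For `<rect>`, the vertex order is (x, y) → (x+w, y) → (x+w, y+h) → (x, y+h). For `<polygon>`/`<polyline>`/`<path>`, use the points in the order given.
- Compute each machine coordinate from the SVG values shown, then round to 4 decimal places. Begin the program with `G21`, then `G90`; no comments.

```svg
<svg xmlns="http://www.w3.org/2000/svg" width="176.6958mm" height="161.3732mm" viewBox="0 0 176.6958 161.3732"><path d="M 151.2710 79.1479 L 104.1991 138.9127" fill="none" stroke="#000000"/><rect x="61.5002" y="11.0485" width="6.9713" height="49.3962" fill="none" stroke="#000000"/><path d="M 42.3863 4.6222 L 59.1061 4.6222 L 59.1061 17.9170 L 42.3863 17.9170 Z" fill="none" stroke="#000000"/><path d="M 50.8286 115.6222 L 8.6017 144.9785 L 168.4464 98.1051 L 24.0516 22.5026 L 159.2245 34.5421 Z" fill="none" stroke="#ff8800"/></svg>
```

viewBox `0 0 176.6958 161.3732` with mm width/height → 1 unit = 1 mm. Flip: y_m = 161.3732 − y_svg.

**Shape 1** — `<path>` line segment, stroke `#000000` → cut (S778, F987). Machine vertices: (151.2710,82.2253) → (104.1991,22.4605). Open path.

**Shape 2** — `<rect>` rectangle, stroke `#000000` → cut (S778, F987). Machine vertices: (61.5002,150.3247) → (68.4715,150.3247) → (68.4715,100.9285) → (61.5002,100.9285) → (61.5002,150.3247). Closed: final G1 returns to the first vertex.

**Shape 3** — `<path>` rectangle, stroke `#000000` → cut (S778, F987). Machine vertices: (42.3863,156.7510) → (59.1061,156.7510) → (59.1061,143.4562) → (42.3863,143.4562) → (42.3863,156.7510). Closed: final G1 returns to the first vertex.

**Shape 4** — `<path>` closed polygon, stroke `#ff8800` → engrave (S287, F2807). Machine vertices: (50.8286,45.7510) → (8.6017,16.3947) → (168.4464,63.2681) → (24.0516,138.8706) → (159.2245,126.8311) → (50.8286,45.7510). Closed: final G1 returns to the first vertex.

G21
G90
G00 X151.2710 Y82.2253
M3 S778
G01 X104.1991 Y22.4605 F987
G00 X61.5002 Y150.3247
M3 S778
G01 X68.4715 Y150.3247 F987
G01 X68.4715 Y100.9285
G01 X61.5002 Y100.9285
G01 X61.5002 Y150.3247
G00 X42.3863 Y156.7510
M3 S778
G01 X59.1061 Y156.7510 F987
G01 X59.1061 Y143.4562
G01 X42.3863 Y143.4562
G01 X42.3863 Y156.7510
G00 X50.8286 Y45.7510
M3 S287
G01 X8.6017 Y16.3947 F2807
G01 X168.4464 Y63.2681
G01 X24.0516 Y138.8706
G01 X159.2245 Y126.8311
G01 X50.8286 Y45.7510
M5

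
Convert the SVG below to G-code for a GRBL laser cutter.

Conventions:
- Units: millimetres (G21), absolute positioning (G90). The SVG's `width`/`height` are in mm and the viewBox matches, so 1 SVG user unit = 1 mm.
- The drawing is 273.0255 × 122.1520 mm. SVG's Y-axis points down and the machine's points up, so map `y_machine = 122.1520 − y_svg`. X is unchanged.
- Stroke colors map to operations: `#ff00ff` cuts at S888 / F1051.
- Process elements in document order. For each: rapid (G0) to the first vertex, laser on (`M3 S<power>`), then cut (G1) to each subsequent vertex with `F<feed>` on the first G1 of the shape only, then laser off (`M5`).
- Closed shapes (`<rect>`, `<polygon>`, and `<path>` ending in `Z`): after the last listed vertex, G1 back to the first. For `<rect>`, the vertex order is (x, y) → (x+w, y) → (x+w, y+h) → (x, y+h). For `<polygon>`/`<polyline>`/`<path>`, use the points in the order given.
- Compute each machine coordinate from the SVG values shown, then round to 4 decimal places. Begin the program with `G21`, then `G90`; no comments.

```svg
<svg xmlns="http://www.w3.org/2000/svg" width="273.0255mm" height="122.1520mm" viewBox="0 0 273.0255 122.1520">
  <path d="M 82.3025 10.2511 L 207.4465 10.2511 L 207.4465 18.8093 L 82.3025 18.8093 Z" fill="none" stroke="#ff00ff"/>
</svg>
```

viewBox `0 0 273.0255 122.1520` with mm width/height → 1 unit = 1 mm. Flip: y_m = 122.1520 − y_svg.

**Shape 1** — `<path>` rectangle, stroke `#ff00ff` → cut (S888, F1051). Machine vertices: (82.3025,111.9009) → (207.4465,111.9009) → (207.4465,103.3427) → (82.3025,103.3427) → (82.3025,111.9009). Closed: final G1 returns to the first vertex.

G21
G90
G0 X82.3025 Y111.9009
M3 S888
G1 X207.4465 Y111.9009 F1051
G1 X207.4465 Y103.3427
G1 X82.3025 Y103.3427
G1 X82.3025 Y111.9009
M5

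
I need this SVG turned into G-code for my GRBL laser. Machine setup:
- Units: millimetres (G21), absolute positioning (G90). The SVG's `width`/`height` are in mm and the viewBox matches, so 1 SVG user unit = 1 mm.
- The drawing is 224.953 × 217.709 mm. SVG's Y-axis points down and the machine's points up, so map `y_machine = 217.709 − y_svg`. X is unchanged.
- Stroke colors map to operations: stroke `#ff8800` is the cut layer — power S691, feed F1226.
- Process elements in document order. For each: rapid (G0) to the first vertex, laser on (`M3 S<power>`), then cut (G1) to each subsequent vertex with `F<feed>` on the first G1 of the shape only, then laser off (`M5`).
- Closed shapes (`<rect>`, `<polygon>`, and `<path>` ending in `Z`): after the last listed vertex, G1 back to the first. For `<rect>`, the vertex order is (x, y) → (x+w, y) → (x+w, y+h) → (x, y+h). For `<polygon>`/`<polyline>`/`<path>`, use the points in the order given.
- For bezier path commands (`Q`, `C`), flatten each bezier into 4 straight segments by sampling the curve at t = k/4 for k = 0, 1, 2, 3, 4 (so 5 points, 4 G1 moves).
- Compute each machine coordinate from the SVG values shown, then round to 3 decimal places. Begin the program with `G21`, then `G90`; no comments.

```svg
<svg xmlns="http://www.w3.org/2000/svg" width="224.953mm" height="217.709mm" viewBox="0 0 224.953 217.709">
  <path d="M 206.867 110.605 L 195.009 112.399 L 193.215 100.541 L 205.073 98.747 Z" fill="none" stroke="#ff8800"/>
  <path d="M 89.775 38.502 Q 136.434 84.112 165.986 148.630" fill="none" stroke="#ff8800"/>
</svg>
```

1 u = 1 mm; y_m = 217.709 − y.

[1] `<path>` regular polygon, #ff8800→cut S691 F1226: (206.867,107.104) → (195.009,105.310) → (193.215,117.168) → (205.073,118.962) → (206.867,107.104) (closed)

[2] `<path>` quadratic bezier, #ff8800→cut S691 F1226: (89.775,179.207) → (112.035,155.220) → (132.157,128.870) → (150.141,100.156) → (165.986,69.079)

G21
G90
G0 X206.867 Y107.104
M3 S691
G1 X195.009 Y105.310 F1226
G1 X193.215 Y117.168
G1 X205.073 Y118.962
G1 X206.867 Y107.104
M5
G0 X89.775 Y179.207
M3 S691
G1 X112.035 Y155.220 F1226
G1 X132.157 Y128.870
G1 X150.141 Y100.156
G1 X165.986 Y69.079
M5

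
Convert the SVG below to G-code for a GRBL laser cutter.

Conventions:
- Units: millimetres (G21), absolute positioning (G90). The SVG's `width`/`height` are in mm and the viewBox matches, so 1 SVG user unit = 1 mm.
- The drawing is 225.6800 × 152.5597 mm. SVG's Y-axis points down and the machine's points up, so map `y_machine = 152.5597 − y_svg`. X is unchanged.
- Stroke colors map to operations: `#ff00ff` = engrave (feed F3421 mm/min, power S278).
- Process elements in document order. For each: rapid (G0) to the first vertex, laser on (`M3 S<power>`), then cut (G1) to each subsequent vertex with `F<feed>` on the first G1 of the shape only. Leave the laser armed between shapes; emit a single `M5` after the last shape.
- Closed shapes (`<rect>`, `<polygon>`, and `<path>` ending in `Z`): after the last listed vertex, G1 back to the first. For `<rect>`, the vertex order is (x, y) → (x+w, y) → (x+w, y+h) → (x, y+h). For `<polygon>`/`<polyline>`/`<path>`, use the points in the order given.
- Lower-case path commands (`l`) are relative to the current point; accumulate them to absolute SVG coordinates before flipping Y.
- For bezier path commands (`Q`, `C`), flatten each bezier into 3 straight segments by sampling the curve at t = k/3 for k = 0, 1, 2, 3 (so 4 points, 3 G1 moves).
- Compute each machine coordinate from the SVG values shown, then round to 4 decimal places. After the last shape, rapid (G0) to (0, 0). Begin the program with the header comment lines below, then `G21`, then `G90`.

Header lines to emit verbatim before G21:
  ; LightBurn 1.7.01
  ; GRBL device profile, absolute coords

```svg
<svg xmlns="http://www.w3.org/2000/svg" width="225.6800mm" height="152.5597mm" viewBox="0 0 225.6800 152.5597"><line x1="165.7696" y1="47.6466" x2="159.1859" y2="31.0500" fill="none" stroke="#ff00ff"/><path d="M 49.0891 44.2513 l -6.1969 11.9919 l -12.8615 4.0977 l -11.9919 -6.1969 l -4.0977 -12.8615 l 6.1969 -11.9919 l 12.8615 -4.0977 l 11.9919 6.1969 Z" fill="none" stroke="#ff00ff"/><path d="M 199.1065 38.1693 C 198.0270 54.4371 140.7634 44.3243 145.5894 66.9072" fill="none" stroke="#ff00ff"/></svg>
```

; LightBurn 1.7.01
; GRBL device profile, absolute coords
G21
G90
G0 X165.7696 Y104.9131
M3 S278
G1 X159.1859 Y121.5097 F3421
G0 X49.0891 Y108.3084
M3 S278
G1 X42.8922 Y96.3165 F3421
G1 X30.0307 Y92.2188
G1 X18.0388 Y98.4157
G1 X13.9411 Y111.2772
G1 X20.1380 Y123.2691
G1 X32.9995 Y127.3668
G1 X44.9914 Y121.1699
G1 X49.0891 Y108.3084
G0 X199.1065 Y114.3904
M3 S278
G1 X183.6795 Y104.7281 F3421
G1 X157.0794 Y99.5248
G1 X145.5894 Y85.6525
M5
G0 X0.0000 Y0.0000

Since the viewBox matches the mm dimensions, user units are millimetres directly. The only transform is the Y-flip y_m = 152.5597 − y_svg.

Shape 1 is a line segment drawn with `<line>`. Its stroke #ff00ff means engrave at S278, F3421. After flipping Y the toolpath is (165.7696,104.9131) → (159.1859,121.5097).

Shape 2 is a regular polygon drawn with `<path>`. Its stroke #ff00ff means engrave at S278, F3421. After flipping Y the toolpath is (49.0891,108.3084) → (42.8922,96.3165) → (30.0307,92.2188) → (18.0388,98.4157) → (13.9411,111.2772) → (20.1380,123.2691) → (32.9995,127.3668) → (44.9914,121.1699) → (49.0891,108.3084), returning to the start.

Shape 3 is a cubic bezier drawn with `<path>`. Its stroke #ff00ff means engrave at S278, F3421. After flipping Y the toolpath is (199.1065,114.3904) → (183.6795,104.7281) → (157.0794,99.5248) → (145.5894,85.6525).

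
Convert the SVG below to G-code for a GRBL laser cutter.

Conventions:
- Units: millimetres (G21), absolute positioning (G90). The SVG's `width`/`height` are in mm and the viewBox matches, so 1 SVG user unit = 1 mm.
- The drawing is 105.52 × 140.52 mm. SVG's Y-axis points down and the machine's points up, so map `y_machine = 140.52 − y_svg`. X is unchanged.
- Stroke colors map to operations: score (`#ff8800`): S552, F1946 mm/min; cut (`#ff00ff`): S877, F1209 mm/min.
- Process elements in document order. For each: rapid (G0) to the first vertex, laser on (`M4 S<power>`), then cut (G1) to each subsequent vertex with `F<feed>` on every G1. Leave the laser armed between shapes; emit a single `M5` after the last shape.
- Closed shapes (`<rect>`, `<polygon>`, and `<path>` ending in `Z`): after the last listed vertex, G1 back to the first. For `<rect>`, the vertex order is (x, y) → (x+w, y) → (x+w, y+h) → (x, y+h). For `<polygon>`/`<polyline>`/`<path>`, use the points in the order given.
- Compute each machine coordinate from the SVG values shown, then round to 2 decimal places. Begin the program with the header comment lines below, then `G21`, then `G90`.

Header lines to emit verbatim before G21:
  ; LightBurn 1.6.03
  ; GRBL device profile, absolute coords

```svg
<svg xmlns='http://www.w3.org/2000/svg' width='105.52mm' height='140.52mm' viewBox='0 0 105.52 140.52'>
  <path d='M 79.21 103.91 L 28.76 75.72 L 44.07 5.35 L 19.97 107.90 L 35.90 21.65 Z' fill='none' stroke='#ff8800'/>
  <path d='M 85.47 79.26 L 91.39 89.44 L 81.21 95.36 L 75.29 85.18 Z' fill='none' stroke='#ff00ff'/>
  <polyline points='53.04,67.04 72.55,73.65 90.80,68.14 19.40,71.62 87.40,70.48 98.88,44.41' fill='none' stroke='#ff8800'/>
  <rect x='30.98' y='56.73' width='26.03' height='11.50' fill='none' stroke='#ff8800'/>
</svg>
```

; LightBurn 1.6.03
; GRBL device profile, absolute coords
G21
G90
G0 X79.21 Y36.61
M4 S552
G1 X28.76 Y64.80 F1946
G1 X44.07 Y135.17 F1946
G1 X19.97 Y32.62 F1946
G1 X35.90 Y118.87 F1946
G1 X79.21 Y36.61 F1946
G0 X85.47 Y61.26
M4 S877
G1 X91.39 Y51.08 F1209
G1 X81.21 Y45.16 F1209
G1 X75.29 Y55.34 F1209
G1 X85.47 Y61.26 F1209
G0 X53.04 Y73.48
M4 S552
G1 X72.55 Y66.87 F1946
G1 X90.80 Y72.38 F1946
G1 X19.40 Y68.90 F1946
G1 X87.40 Y70.04 F1946
G1 X98.88 Y96.11 F1946
G0 X30.98 Y83.79
M4 S552
G1 X57.01 Y83.79 F1946
G1 X57.01 Y72.29 F1946
G1 X30.98 Y72.29 F1946
G1 X30.98 Y83.79 F1946
M5

1 u = 1 mm; y_m = 140.52 − y.

[1] `<path>` closed polygon, #ff8800→score S552 F1946: (79.21,36.61) → (28.76,64.80) → (44.07,135.17) → (19.97,32.62) → (35.90,118.87) → (79.21,36.61) (closed)

[2] `<path>` regular polygon, #ff00ff→cut S877 F1209: (85.47,61.26) → (91.39,51.08) → (81.21,45.16) → (75.29,55.34) → (85.47,61.26) (closed)

[3] `<polyline>` open polyline, #ff8800→score S552 F1946: (53.04,73.48) → (72.55,66.87) → (90.80,72.38) → (19.40,68.90) → (87.40,70.04) → (98.88,96.11)

[4] `<rect>` rectangle, #ff8800→score S552 F1946: (30.98,83.79) → (57.01,83.79) → (57.01,72.29) → (30.98,72.29) → (30.98,83.79) (closed)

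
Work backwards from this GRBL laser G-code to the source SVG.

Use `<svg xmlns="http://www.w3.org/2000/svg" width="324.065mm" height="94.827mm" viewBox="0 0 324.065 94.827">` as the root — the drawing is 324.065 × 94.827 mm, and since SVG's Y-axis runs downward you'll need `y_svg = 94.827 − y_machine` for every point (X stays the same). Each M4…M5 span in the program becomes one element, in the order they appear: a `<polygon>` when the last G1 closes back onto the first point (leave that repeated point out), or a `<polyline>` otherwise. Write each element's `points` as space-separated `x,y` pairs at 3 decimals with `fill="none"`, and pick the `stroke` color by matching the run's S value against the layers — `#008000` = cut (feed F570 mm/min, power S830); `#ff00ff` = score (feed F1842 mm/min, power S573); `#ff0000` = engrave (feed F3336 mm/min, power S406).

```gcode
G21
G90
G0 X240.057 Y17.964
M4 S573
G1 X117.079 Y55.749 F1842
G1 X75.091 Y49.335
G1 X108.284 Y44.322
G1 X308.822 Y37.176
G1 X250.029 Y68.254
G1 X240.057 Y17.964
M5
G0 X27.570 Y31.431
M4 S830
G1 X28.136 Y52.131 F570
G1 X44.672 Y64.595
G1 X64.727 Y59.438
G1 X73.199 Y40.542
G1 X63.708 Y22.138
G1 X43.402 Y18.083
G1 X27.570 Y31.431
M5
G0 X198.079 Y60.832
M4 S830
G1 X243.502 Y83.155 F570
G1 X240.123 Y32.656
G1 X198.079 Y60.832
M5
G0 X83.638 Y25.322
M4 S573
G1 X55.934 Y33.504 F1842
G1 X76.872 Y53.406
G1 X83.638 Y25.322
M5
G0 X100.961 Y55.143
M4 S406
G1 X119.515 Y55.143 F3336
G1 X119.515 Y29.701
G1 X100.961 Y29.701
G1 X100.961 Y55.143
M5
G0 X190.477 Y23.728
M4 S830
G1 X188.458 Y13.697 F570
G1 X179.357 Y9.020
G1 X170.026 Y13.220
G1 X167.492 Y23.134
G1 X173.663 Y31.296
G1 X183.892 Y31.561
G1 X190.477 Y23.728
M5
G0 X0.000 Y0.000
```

Machine Y-up, SVG Y-down with viewBox height 94.827, so y_svg = 94.827 − y_machine; X carries over.

Run 1: S573 ⇒ score layer `#ff00ff`. The run returns to its start, so emit a `<polygon>` with points (Y-flipped): 240.057,76.863 117.079,39.078 75.091,45.492 108.284,50.505 308.822,57.651 250.029,26.573.

Run 2: power S830 maps to stroke `#008000` (cut). The run returns to its start, so emit a `<polygon>` with points (Y-flipped): 27.570,63.396 28.136,42.696 44.672,30.232 64.727,35.389 73.199,54.285 63.708,72.689 43.402,76.744.

Run 3: S830 ⇒ cut layer `#008000`. The run returns to its start, so emit a `<polygon>` with points (Y-flipped): 198.079,33.995 243.502,11.672 240.123,62.171.

Run 4: the run's S573 means `#ff00ff` (score). The run returns to its start, so emit a `<polygon>` with points (Y-flipped): 83.638,69.505 55.934,61.323 76.872,41.421.

Run 5: power S406 maps to stroke `#ff0000` (engrave). The run returns to its start, so emit a `<polygon>` with points (Y-flipped): 100.961,39.684 119.515,39.684 119.515,65.126 100.961,65.126.

Run 6: power S830 maps to stroke `#008000` (cut). The run returns to its start, so emit a `<polygon>` with points (Y-flipped): 190.477,71.099 188.458,81.130 179.357,85.807 170.026,81.607 167.492,71.693 173.663,63.531 183.892,63.266.

<svg xmlns="http://www.w3.org/2000/svg" width="324.065mm" height="94.827mm" viewBox="0 0 324.065 94.827">
  <polygon points="240.057,76.863 117.079,39.078 75.091,45.492 108.284,50.505 308.822,57.651 250.029,26.573" fill="none" stroke="#ff00ff"/>
  <polygon points="27.570,63.396 28.136,42.696 44.672,30.232 64.727,35.389 73.199,54.285 63.708,72.689 43.402,76.744" fill="none" stroke="#008000"/>
  <polygon points="198.079,33.995 243.502,11.672 240.123,62.171" fill="none" stroke="#008000"/>
  <polygon points="83.638,69.505 55.934,61.323 76.872,41.421" fill="none" stroke="#ff00ff"/>
  <polygon points="100.961,39.684 119.515,39.684 119.515,65.126 100.961,65.126" fill="none" stroke="#ff0000"/>
  <polygon points="190.477,71.099 188.458,81.130 179.357,85.807 170.026,81.607 167.492,71.693 173.663,63.531 183.892,63.266" fill="none" stroke="#008000"/>
</svg>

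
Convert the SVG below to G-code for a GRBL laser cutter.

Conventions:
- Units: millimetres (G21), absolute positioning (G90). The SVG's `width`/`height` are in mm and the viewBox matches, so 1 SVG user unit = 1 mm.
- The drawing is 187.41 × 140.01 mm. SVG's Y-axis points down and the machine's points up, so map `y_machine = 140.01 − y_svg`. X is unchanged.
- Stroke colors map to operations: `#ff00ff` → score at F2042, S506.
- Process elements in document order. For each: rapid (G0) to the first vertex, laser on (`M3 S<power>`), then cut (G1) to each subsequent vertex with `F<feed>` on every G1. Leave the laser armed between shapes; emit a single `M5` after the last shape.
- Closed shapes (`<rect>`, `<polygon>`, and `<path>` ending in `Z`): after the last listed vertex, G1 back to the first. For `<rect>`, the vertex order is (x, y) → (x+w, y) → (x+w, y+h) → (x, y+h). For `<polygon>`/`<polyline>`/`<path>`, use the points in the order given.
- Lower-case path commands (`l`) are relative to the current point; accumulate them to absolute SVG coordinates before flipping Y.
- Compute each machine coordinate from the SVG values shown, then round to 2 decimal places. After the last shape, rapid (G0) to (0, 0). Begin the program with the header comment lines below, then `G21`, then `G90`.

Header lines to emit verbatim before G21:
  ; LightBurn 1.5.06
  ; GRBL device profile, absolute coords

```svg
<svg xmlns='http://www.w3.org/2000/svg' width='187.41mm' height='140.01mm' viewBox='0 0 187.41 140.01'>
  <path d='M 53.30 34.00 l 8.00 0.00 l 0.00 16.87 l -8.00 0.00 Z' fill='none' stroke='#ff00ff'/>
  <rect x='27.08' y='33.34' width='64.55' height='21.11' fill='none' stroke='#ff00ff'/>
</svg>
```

; LightBurn 1.5.06
; GRBL device profile, absolute coords
G21
G90
G0 X53.30 Y106.01
M3 S506
G1 X61.30 Y106.01 F2042
G1 X61.30 Y89.14 F2042
G1 X53.30 Y89.14 F2042
G1 X53.30 Y106.01 F2042
G0 X27.08 Y106.67
M3 S506
G1 X91.63 Y106.67 F2042
G1 X91.63 Y85.56 F2042
G1 X27.08 Y85.56 F2042
G1 X27.08 Y106.67 F2042
M5
G0 X0.00 Y0.00

viewBox `0 0 187.41 140.01` with mm width/height → 1 unit = 1 mm. Flip: y_m = 140.01 − y_svg.

**Shape 1** — `<path>` rectangle, stroke `#ff00ff` → score (S506, F2042). Machine vertices: (53.30,106.01) → (61.30,106.01) → (61.30,89.14) → (53.30,89.14) → (53.30,106.01). Closed: final G1 returns to the first vertex.

**Shape 2** — `<rect>` rectangle, stroke `#ff00ff` → score (S506, F2042). Machine vertices: (27.08,106.67) → (91.63,106.67) → (91.63,85.56) → (27.08,85.56) → (27.08,106.67). Closed: final G1 returns to the first vertex.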